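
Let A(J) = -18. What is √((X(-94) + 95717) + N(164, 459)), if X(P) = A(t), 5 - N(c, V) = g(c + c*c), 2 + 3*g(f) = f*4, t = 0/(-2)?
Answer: √536622/3 ≈ 244.18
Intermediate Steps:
t = 0 (t = 0*(-½) = 0)
g(f) = -⅔ + 4*f/3 (g(f) = -⅔ + (f*4)/3 = -⅔ + (4*f)/3 = -⅔ + 4*f/3)
N(c, V) = 17/3 - 4*c/3 - 4*c²/3 (N(c, V) = 5 - (-⅔ + 4*(c + c*c)/3) = 5 - (-⅔ + 4*(c + c²)/3) = 5 - (-⅔ + (4*c/3 + 4*c²/3)) = 5 - (-⅔ + 4*c/3 + 4*c²/3) = 5 + (⅔ - 4*c/3 - 4*c²/3) = 17/3 - 4*c/3 - 4*c²/3)
X(P) = -18
√((X(-94) + 95717) + N(164, 459)) = √((-18 + 95717) + (17/3 - 4/3*164*(1 + 164))) = √(95699 + (17/3 - 4/3*164*165)) = √(95699 + (17/3 - 36080)) = √(95699 - 108223/3) = √(178874/3) = √536622/3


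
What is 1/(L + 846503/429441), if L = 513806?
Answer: 429441/220650208949 ≈ 1.9463e-6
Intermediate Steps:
1/(L + 846503/429441) = 1/(513806 + 846503/429441) = 1/(220650208949/429441) = 429441/220650208949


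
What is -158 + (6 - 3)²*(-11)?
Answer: -257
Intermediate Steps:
-158 + (6 - 3)²*(-11) = -158 + 3²*(-11) = -158 + 9*(-11) = -158 - 99 = -257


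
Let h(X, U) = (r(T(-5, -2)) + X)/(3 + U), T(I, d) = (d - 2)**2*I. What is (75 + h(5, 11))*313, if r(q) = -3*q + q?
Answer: 380295/14 ≈ 27164.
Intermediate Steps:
T(I, d) = I*(-2 + d)**2 (T(I, d) = (-2 + d)**2*I = I*(-2 + d)**2)
r(q) = -2*q
h(X, U) = (160 + X)/(3 + U) (h(X, U) = (-(-10)*(-2 - 2)**2 + X)/(3 + U) = (-(-10)*(-4)**2 + X)/(3 + U) = (-(-10)*16 + X)/(3 + U) = (-2*(-80) + X)/(3 + U) = (160 + X)/(3 + U))
(75 + h(5, 11))*313 = (75 + (160 + 5)/(3 + 11))*313 = (75 + 165/14)*313 = (1215/14)*313 = 380295/14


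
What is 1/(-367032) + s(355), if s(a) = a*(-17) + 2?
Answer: -2214304057/367032 ≈ -6033.0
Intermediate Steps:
s(a) = 2 - 17*a (s(a) = -17*a + 2 = 2 - 17*a)
1/(-367032) + s(355) = 1/(-367032) + (2 - 17*355) = -1/367032 + (2 - 6035) = -1/367032 - 6033 = -2214304057/367032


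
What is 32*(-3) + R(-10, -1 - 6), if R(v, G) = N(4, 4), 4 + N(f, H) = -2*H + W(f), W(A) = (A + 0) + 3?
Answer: -101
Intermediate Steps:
W(A) = 3 + A (W(A) = A + 3 = 3 + A)
N(f, H) = -1 + f - 2*H (N(f, H) = -4 + (-2*H + (3 + f)) = -4 + (3 + f - 2*H) = -1 + f - 2*H)
R(v, G) = -5 (R(v, G) = -1 + 4 - 2*4 = -1 + 4 - 8 = -5)
32*(-3) + R(-10, -1 - 6) = 32*(-3) - 5 = -96 - 5 = -101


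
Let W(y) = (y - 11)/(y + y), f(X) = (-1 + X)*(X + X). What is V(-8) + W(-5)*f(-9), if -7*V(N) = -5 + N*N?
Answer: 1957/7 ≈ 279.57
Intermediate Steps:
V(N) = 5/7 - N²/7 (V(N) = -(-5 + N*N)/7 = -(-5 + N²)/7 = 5/7 - N²/7)
f(X) = 2*X*(-1 + X) (f(X) = (-1 + X)*(2*X) = 2*X*(-1 + X))
W(y) = (-11 + y)/(2*y) (W(y) = (-11 + y)/((2*y)) = (-11 + y)*(1/(2*y)) = (-11 + y)/(2*y))
V(-8) + W(-5)*f(-9) = (5/7 - ⅐*(-8)²) + ((½)*(-11 - 5)/(-5))*(2*(-9)*(-1 - 9)) = (5/7 - ⅐*64) + ((½)*(-⅕)*(-16))*(2*(-9)*(-10)) = (5/7 - 64/7) + (8/5)*180 = -59/7 + 288 = 1957/7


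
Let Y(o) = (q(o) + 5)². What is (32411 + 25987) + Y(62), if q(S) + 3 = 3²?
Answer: 58519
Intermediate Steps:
q(S) = 6 (q(S) = -3 + 3² = -3 + 9 = 6)
Y(o) = 121 (Y(o) = (6 + 5)² = 11² = 121)
(32411 + 25987) + Y(62) = (32411 + 25987) + 121 = 58398 + 121 = 58519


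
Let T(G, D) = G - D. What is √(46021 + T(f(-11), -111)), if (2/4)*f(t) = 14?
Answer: 4*√2885 ≈ 214.85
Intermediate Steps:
f(t) = 28 (f(t) = 2*14 = 28)
√(46021 + T(f(-11), -111)) = √(46021 + (28 - 1*(-111))) = √(46021 + (28 + 111)) = √(46021 + 139) = √46160 = 4*√2885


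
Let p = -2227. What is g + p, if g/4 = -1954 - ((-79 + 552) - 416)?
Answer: -10271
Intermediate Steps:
g = -8044 (g = 4*(-1954 - ((-79 + 552) - 416)) = 4*(-1954 - (473 - 416)) = 4*(-1954 - 1*57) = 4*(-1954 - 57) = 4*(-2011) = -8044)
g + p = -8044 - 2227 = -10271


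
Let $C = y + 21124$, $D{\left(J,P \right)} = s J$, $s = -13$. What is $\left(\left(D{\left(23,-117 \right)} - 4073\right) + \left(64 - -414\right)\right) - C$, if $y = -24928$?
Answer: $-90$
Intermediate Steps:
$D{\left(J,P \right)} = - 13 J$
$C = -3804$ ($C = -24928 + 21124 = -3804$)
$\left(\left(D{\left(23,-117 \right)} - 4073\right) + \left(64 - -414\right)\right) - C = \left(\left(\left(-13\right) 23 - 4073\right) + \left(64 - -414\right)\right) - -3804 = \left(\left(-299 - 4073\right) + \left(64 + 414\right)\right) + 3804 = \left(-4372 + 478\right) + 3804 = -3894 + 3804 = -90$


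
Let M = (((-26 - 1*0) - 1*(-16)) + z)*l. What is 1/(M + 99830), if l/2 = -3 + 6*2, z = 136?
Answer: 1/102098 ≈ 9.7945e-6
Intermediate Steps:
l = 18 (l = 2*(-3 + 6*2) = 2*(-3 + 12) = 2*9 = 18)
M = 2268 (M = (((-26 - 1*0) - 1*(-16)) + 136)*18 = (((-26 + 0) + 16) + 136)*18 = ((-26 + 16) + 136)*18 = (-10 + 136)*18 = 126*18 = 2268)
1/(M + 99830) = 1/(2268 + 99830) = 1/102098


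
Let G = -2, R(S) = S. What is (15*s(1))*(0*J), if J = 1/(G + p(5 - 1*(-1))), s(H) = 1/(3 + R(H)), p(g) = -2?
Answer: 0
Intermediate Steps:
s(H) = 1/(3 + H)
J = -1/4 (J = 1/(-2 - 2) = 1/(-4) = -1/4 ≈ -0.25000)
(15*s(1))*(0*J) = (15/(3 + 1))*(0*(-1/4)) = (15/4)*0 = 0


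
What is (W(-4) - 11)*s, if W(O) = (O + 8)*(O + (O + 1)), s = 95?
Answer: -3705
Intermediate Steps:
W(O) = (1 + 2*O)*(8 + O) (W(O) = (8 + O)*(O + (1 + O)) = (8 + O)*(1 + 2*O) = (1 + 2*O)*(8 + O))
(W(-4) - 11)*s = ((8 + 2*(-4)² + 17*(-4)) - 11)*95 = ((8 + 2*16 - 68) - 11)*95 = ((8 + 32 - 68) - 11)*95 = (-28 - 11)*95 = -39*95 = -3705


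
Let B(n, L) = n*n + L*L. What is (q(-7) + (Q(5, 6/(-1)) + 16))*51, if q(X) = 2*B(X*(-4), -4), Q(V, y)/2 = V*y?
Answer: 79356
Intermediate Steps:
Q(V, y) = 2*V*y (Q(V, y) = 2*(V*y) = 2*V*y)
B(n, L) = L**2 + n**2 (B(n, L) = n**2 + L**2 = L**2 + n**2)
q(X) = 32 + 32*X**2 (q(X) = 2*((-4)**2 + (X*(-4))**2) = 2*(16 + (-4*X)**2) = 2*(16 + 16*X**2) = 32 + 32*X**2)
(q(-7) + (Q(5, 6/(-1)) + 16))*51 = ((32 + 32*(-7)**2) + (2*5*(6/(-1)) + 16))*51 = ((32 + 32*49) + (2*5*(6*(-1)) + 16))*51 = ((32 + 1568) + (2*5*(-6) + 16))*51 = (1600 + (-60 + 16))*51 = (1600 - 44)*51 = 1556*51 = 79356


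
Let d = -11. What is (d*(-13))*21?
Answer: 3003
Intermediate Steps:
(d*(-13))*21 = -11*(-13)*21 = 143*21 = 3003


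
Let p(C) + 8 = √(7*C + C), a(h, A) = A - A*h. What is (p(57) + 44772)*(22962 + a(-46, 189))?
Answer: 1425509580 + 63690*√114 ≈ 1.4262e+9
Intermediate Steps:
a(h, A) = A - A*h
p(C) = -8 + 2*√2*√C (p(C) = -8 + √(7*C + C) = -8 + √(8*C) = -8 + 2*√2*√C)
(p(57) + 44772)*(22962 + a(-46, 189)) = ((-8 + 2*√2*√57) + 44772)*(22962 + 189*(1 - 1*(-46))) = ((-8 + 2*√114) + 44772)*(22962 + 189*(1 + 46)) = (44764 + 2*√114)*(22962 + 189*47) = (44764 + 2*√114)*(22962 + 8883) = (44764 + 2*√114)*31845 = 1425509580 + 63690*√114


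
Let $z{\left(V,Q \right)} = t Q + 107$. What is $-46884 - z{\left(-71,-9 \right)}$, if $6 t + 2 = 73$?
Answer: $- \frac{93769}{2} \approx -46885.0$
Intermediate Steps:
$t = \frac{71}{6}$ ($t = - \frac{1}{3} + \frac{1}{6} \cdot 73 = - \frac{1}{3} + \frac{73}{6} = \frac{71}{6} \approx 11.833$)
$z{\left(V,Q \right)} = 107 + \frac{71 Q}{6}$ ($z{\left(V,Q \right)} = \frac{71 Q}{6} + 107 = 107 + \frac{71 Q}{6}$)
$-46884 - z{\left(-71,-9 \right)} = -46884 - \left(107 + \frac{71}{6} \left(-9\right)\right) = -46884 - \left(107 - \frac{213}{2}\right) = -46884 - \frac{1}{2} = - \frac{93769}{2}$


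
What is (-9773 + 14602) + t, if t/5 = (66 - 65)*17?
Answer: 4914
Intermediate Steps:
t = 85 (t = 5*((66 - 65)*17) = 5*(1*17) = 5*17 = 85)
(-9773 + 14602) + t = (-9773 + 14602) + 85 = 4829 + 85 = 4914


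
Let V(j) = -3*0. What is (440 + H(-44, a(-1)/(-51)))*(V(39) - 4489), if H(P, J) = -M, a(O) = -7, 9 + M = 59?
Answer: -1750710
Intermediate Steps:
M = 50 (M = -9 + 59 = 50)
H(P, J) = -50 (H(P, J) = -1*50 = -50)
V(j) = 0
(440 + H(-44, a(-1)/(-51)))*(V(39) - 4489) = (440 - 50)*(0 - 4489) = 390*(-4489) = -1750710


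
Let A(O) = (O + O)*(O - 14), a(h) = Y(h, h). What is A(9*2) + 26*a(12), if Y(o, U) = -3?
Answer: 66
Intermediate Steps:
a(h) = -3
A(O) = 2*O*(-14 + O) (A(O) = (2*O)*(-14 + O) = 2*O*(-14 + O))
A(9*2) + 26*a(12) = 2*(9*2)*(-14 + 9*2) + 26*(-3) = 2*18*(-14 + 18) - 78 = 2*18*4 - 78 = 144 - 78 = 66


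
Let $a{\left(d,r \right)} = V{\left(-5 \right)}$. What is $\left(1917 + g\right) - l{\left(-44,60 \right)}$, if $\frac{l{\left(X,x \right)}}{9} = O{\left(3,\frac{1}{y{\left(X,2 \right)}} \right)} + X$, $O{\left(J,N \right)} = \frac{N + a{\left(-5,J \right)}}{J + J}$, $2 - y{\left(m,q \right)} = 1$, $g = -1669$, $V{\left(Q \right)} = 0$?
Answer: $\frac{1285}{2} \approx 642.5$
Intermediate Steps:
$a{\left(d,r \right)} = 0$
$y{\left(m,q \right)} = 1$ ($y{\left(m,q \right)} = 2 - 1 = 1$)
$O{\left(J,N \right)} = \frac{N}{2 J}$ ($O{\left(J,N \right)} = \frac{N + 0}{J + J} = \frac{N}{2 J}$)
$l{\left(X,x \right)} = \frac{3}{2} + 9 X$ ($l{\left(X,x \right)} = 9 \left(\frac{1}{2 \cdot 1 \cdot 3} + X\right) = 9 \left(\frac{1}{2} \cdot 1 \cdot \frac{1}{3} + X\right) = 9 \left(\frac{1}{6} + X\right) = \frac{3}{2} + 9 X$)
$\left(1917 + g\right) - l{\left(-44,60 \right)} = \left(1917 - 1669\right) - \left(\frac{3}{2} + 9 \left(-44\right)\right) = 248 - \left(\frac{3}{2} - 396\right) = 248 - - \frac{789}{2} = 248 + \frac{789}{2} = \frac{1285}{2}$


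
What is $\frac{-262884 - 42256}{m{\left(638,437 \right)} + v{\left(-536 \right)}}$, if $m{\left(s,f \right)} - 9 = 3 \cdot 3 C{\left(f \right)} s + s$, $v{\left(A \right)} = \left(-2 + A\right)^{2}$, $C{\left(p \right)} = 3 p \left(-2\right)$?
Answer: $\frac{305140}{14765433} \approx 0.020666$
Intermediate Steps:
$C{\left(p \right)} = - 6 p$
$m{\left(s,f \right)} = 9 + s - 54 f s$ ($m{\left(s,f \right)} = 9 + \left(3 \cdot 3 \left(- 6 f\right) s + s\right) = 9 + \left(9 \left(- 6 f\right) s + s\right) = 9 + \left(- 54 f s + s\right) = 9 - \left(- s + 54 f s\right) = 9 + s - 54 f s$)
$\frac{-262884 - 42256}{m{\left(638,437 \right)} + v{\left(-536 \right)}} = \frac{-262884 - 42256}{\left(9 + 638 - 23598 \cdot 638\right) + \left(-2 - 536\right)^{2}} = - \frac{305140}{\left(9 + 638 - 15055524\right) + \left(-538\right)^{2}} = - \frac{305140}{-15054877 + 289444} = - \frac{305140}{-14765433} = \left(-305140\right) \left(- \frac{1}{14765433}\right) = \frac{305140}{14765433}$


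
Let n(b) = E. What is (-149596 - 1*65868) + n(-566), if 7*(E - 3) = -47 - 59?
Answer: -1508333/7 ≈ -2.1548e+5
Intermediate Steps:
E = -85/7 (E = 3 + (-47 - 59)/7 = 3 + (1/7)*(-106) = 3 - 106/7 = -85/7 ≈ -12.143)
n(b) = -85/7
(-149596 - 1*65868) + n(-566) = (-149596 - 1*65868) - 85/7 = (-149596 - 65868) - 85/7 = -215464 - 85/7 = -1508333/7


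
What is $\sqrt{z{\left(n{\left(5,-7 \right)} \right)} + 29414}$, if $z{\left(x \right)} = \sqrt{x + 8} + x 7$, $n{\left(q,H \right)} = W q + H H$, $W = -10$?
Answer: $\sqrt{29407 + \sqrt{7}} \approx 171.49$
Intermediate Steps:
$n{\left(q,H \right)} = H^{2} - 10 q$ ($n{\left(q,H \right)} = - 10 q + H H = - 10 q + H^{2} = H^{2} - 10 q$)
$z{\left(x \right)} = \sqrt{8 + x} + 7 x$
$\sqrt{z{\left(n{\left(5,-7 \right)} \right)} + 29414} = \sqrt{\left(\sqrt{8 + \left(\left(-7\right)^{2} - 50\right)} + 7 \left(\left(-7\right)^{2} - 50\right)\right) + 29414} = \sqrt{\left(\sqrt{8 + \left(49 - 50\right)} + 7 \left(49 - 50\right)\right) + 29414} = \sqrt{\left(\sqrt{8 - 1} + 7 \left(-1\right)\right) + 29414} = \sqrt{\left(\sqrt{7} - 7\right) + 29414} = \sqrt{\left(-7 + \sqrt{7}\right) + 29414} = \sqrt{29407 + \sqrt{7}}$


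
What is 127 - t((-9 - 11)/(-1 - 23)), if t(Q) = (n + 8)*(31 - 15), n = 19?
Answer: -305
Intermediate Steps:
t(Q) = 432 (t(Q) = (19 + 8)*(31 - 15) = 27*16 = 432)
127 - t((-9 - 11)/(-1 - 23)) = 127 - 1*432 = 127 - 432 = -305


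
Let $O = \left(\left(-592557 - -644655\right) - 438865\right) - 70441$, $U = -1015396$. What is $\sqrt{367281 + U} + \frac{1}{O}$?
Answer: $- \frac{1}{457208} + 13 i \sqrt{3835} \approx -2.1872 \cdot 10^{-6} + 805.06 i$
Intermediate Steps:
$O = -457208$ ($O = \left(\left(-592557 + 644655\right) - 438865\right) - 70441 = \left(52098 - 438865\right) - 70441 = -386767 - 70441 = -457208$)
$\sqrt{367281 + U} + \frac{1}{O} = \sqrt{367281 - 1015396} + \frac{1}{-457208} = \sqrt{-648115} - \frac{1}{457208} = 13 i \sqrt{3835} - \frac{1}{457208} = - \frac{1}{457208} + 13 i \sqrt{3835}$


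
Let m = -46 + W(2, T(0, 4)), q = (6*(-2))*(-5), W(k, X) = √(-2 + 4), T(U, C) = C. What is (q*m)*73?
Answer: -201480 + 4380*√2 ≈ -1.9529e+5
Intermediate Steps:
W(k, X) = √2
q = 60 (q = -12*(-5) = 60)
m = -46 + √2 ≈ -44.586
(q*m)*73 = (60*(-46 + √2))*73 = (-2760 + 60*√2)*73 = -201480 + 4380*√2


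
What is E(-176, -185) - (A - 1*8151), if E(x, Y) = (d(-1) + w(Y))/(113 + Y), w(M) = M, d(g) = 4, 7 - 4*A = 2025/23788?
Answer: 6980927963/856368 ≈ 8151.8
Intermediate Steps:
A = 164491/95152 (A = 7/4 - 2025/(4*23788) = 7/4 - 1/4*2025/23788 = 7/4 - 2025/95152 = 164491/95152 ≈ 1.7287)
E(x, Y) = (4 + Y)/(113 + Y)
E(-176, -185) - (A - 1*8151) = (4 - 185)/(113 - 185) - (164491/95152 - 1*8151) = -181/(-72) - (164491/95152 - 8151) = -1/72*(-181) - 1*(-775419461/95152) = 181/72 + 775419461/95152 = 6980927963/856368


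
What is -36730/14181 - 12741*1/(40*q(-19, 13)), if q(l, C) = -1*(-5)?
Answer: -188026121/2836200 ≈ -66.295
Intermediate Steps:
q(l, C) = 5
-36730/14181 - 12741*1/(40*q(-19, 13)) = -36730/14181 - 12741/(5*40) = -36730*1/14181 - 12741/200 = -36730/14181 - 12741*1/200 = -36730/14181 - 12741/200 = -188026121/2836200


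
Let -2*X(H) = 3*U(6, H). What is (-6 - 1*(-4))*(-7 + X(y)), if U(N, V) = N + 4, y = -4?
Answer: 44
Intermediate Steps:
U(N, V) = 4 + N
X(H) = -15 (X(H) = -3*(4 + 6)/2 = -3*10/2 = -1/2*30 = -15)
(-6 - 1*(-4))*(-7 + X(y)) = (-6 - 1*(-4))*(-7 - 15) = (-6 + 4)*(-22) = -2*(-22) = 44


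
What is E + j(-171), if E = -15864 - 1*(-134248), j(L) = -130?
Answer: 118254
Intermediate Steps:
E = 118384 (E = -15864 + 134248 = 118384)
E + j(-171) = 118384 - 130 = 118254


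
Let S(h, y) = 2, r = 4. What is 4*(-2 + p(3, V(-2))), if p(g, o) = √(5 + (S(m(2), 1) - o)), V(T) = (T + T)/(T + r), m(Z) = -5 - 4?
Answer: 4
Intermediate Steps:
m(Z) = -9
V(T) = 2*T/(4 + T) (V(T) = (T + T)/(T + 4) = (2*T)/(4 + T) = 2*T/(4 + T))
p(g, o) = √(7 - o) (p(g, o) = √(5 + (2 - o)) = √(7 - o))
4*(-2 + p(3, V(-2))) = 4*(-2 + √(7 - 2*(-2)/(4 - 2))) = 4*(-2 + √(7 - 2*(-2)/2)) = 4*(-2 + √(7 - 1*(-2))) = 4*(-2 + √(7 + 2)) = 4*(-2 + √9) = 4*(-2 + 3) = 4*1 = 4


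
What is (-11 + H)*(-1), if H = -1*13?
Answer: 24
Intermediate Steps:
H = -13
(-11 + H)*(-1) = (-11 - 13)*(-1) = -24*(-1) = 24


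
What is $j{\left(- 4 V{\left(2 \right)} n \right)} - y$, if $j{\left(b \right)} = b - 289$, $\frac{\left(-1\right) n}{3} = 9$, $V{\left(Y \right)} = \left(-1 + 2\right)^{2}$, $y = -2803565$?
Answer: $2803384$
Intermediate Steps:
$V{\left(Y \right)} = 1$ ($V{\left(Y \right)} = 1^{2} = 1$)
$n = -27$ ($n = \left(-3\right) 9 = -27$)
$j{\left(b \right)} = -289 + b$ ($j{\left(b \right)} = b - 289 = -289 + b$)
$j{\left(- 4 V{\left(2 \right)} n \right)} - y = \left(-289 + \left(-4\right) 1 \left(-27\right)\right) - -2803565 = \left(-289 - -108\right) + 2803565 = \left(-289 + 108\right) + 2803565 = -181 + 2803565 = 2803384$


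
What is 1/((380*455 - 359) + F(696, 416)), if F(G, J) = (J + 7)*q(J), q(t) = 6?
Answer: 1/175079 ≈ 5.7117e-6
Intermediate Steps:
F(G, J) = 42 + 6*J (F(G, J) = (J + 7)*6 = (7 + J)*6 = 42 + 6*J)
1/((380*455 - 359) + F(696, 416)) = 1/((380*455 - 359) + (42 + 6*416)) = 1/((172900 - 359) + (42 + 2496)) = 1/(172541 + 2538) = 1/175079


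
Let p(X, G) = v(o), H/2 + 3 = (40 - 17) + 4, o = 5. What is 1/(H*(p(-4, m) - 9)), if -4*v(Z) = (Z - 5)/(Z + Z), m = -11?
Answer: -1/432 ≈ -0.0023148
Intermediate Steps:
H = 48 (H = -6 + 2*((40 - 17) + 4) = -6 + 2*(23 + 4) = -6 + 2*27 = -6 + 54 = 48)
v(Z) = -(-5 + Z)/(8*Z) (v(Z) = -(Z - 5)/(4*(Z + Z)) = -(-5 + Z)/(4*(2*Z)) = -(-5 + Z)*1/(2*Z)/4 = -(-5 + Z)/(8*Z))
p(X, G) = 0 (p(X, G) = (1/8)*(5 - 1*5)/5 = (1/8)*(1/5)*(5 - 5) = (1/8)*(1/5)*0 = 0)
1/(H*(p(-4, m) - 9)) = 1/(48*(0 - 9)) = 1/(48*(-9)) = 1/(-432) = -1/432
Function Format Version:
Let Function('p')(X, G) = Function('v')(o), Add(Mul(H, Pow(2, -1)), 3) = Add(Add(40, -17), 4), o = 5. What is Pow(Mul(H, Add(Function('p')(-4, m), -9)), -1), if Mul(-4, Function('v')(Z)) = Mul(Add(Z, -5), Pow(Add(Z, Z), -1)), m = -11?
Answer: Rational(-1, 432) ≈ -0.0023148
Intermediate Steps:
H = 48 (H = Add(-6, Mul(2, Add(Add(40, -17), 4))) = Add(-6, Mul(2, Add(23, 4))) = Add(-6, Mul(2, 27)) = Add(-6, 54) = 48)
Function('v')(Z) = Mul(Rational(-1, 8), Pow(Z, -1), Add(-5, Z)) (Function('v')(Z) = Mul(Rational(-1, 4), Mul(Add(Z, -5), Pow(Add(Z, Z), -1))) = Mul(Rational(-1, 4), Mul(Add(-5, Z), Pow(Mul(2, Z), -1))) = Mul(Rational(-1, 4), Mul(Add(-5, Z), Mul(Rational(1, 2), Pow(Z, -1)))) = Mul(Rational(-1, 4), Mul(Rational(1, 2), Pow(Z, -1), Add(-5, Z))) = Mul(Rational(-1, 8), Pow(Z, -1), Add(-5, Z)))
Function('p')(X, G) = 0 (Function('p')(X, G) = Mul(Rational(1, 8), Pow(5, -1), Add(5, Mul(-1, 5))) = Mul(Rational(1, 8), Rational(1, 5), Add(5, -5)) = Mul(Rational(1, 8), Rational(1, 5), 0) = 0)
Pow(Mul(H, Add(Function('p')(-4, m), -9)), -1) = Pow(Mul(48, Add(0, -9)), -1) = Pow(Mul(48, -9), -1) = Pow(-432, -1) = Rational(-1, 432)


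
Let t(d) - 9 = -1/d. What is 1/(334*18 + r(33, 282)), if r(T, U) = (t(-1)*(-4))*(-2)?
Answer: 1/6092 ≈ 0.00016415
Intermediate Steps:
t(d) = 9 - 1/d
r(T, U) = 80 (r(T, U) = ((9 - 1/(-1))*(-4))*(-2) = ((9 - 1*(-1))*(-4))*(-2) = ((9 + 1)*(-4))*(-2) = (10*(-4))*(-2) = -40*(-2) = 80)
1/(334*18 + r(33, 282)) = 1/(334*18 + 80) = 1/(6012 + 80) = 1/6092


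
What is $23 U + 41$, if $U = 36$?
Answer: $869$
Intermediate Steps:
$23 U + 41 = 23 \cdot 36 + 41 = 828 + 41 = 869$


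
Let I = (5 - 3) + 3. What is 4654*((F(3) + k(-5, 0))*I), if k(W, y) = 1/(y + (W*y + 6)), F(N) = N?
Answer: 221065/3 ≈ 73688.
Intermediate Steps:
k(W, y) = 1/(6 + y + W*y) (k(W, y) = 1/(y + (6 + W*y)) = 1/(6 + y + W*y))
I = 5 (I = 2 + 3 = 5)
4654*((F(3) + k(-5, 0))*I) = 4654*((3 + 1/(6 + 0 - 5*0))*5) = 4654*((3 + 1/(6 + 0 + 0))*5) = 4654*((3 + 1/6)*5) = 4654*((3 + ⅙)*5) = 4654*((19/6)*5) = 4654*(95/6) = 221065/3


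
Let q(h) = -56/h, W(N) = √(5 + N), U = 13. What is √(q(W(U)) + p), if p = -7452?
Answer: 2*√(-16767 - 21*√2)/3 ≈ 86.401*I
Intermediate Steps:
√(q(W(U)) + p) = √(-56/√(5 + 13) - 7452) = √(-56*√2/6 - 7452) = √(-28*√2/3 - 7452) = √(-7452 - 28*√2/3)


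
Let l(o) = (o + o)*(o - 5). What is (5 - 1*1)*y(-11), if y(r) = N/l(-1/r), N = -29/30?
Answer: 3509/810 ≈ 4.3321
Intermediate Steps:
N = -29/30 (N = -29*1/30 = -29/30 ≈ -0.96667)
l(o) = 2*o*(-5 + o) (l(o) = (2*o)*(-5 + o) = 2*o*(-5 + o))
y(r) = 29*r/(60*(-5 - 1/r)) (y(r) = -29*(-r/(2*(-5 - 1/r)))/30 = -(-29)*r/(60*(-5 - 1/r)) = 29*r/(60*(-5 - 1/r)))
(5 - 1*1)*y(-11) = (5 - 1*1)*(-29*(-11)²/(60 + 300*(-11))) = (5 - 1)*(-29*121/(60 - 3300)) = 4*(-29*121/(-3240)) = 4*(-29*121*(-1/3240)) = 4*(3509/3240) = 3509/810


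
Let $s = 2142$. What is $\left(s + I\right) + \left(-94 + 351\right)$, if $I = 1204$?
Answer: $3603$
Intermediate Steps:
$\left(s + I\right) + \left(-94 + 351\right) = \left(2142 + 1204\right) + \left(-94 + 351\right) = 3346 + 257 = 3603$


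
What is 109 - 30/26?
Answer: 1402/13 ≈ 107.85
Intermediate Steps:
109 - 30/26 = 109 + (1/26)*(-30) = 109 - 15/13 = 1402/13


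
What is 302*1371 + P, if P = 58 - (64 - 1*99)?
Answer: 414135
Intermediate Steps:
P = 93 (P = 58 - (64 - 99) = 58 - 1*(-35) = 58 + 35 = 93)
302*1371 + P = 302*1371 + 93 = 414042 + 93 = 414135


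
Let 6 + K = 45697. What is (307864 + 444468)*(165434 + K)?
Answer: 158836093500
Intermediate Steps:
K = 45691 (K = -6 + 45697 = 45691)
(307864 + 444468)*(165434 + K) = (307864 + 444468)*(165434 + 45691) = 752332*211125 = 158836093500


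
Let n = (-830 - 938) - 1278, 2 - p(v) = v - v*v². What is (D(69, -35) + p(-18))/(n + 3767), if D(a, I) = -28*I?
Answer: -4832/721 ≈ -6.7018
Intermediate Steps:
p(v) = 2 + v³ - v (p(v) = 2 - (v - v*v²) = 2 - (v - v³) = 2 + (v³ - v) = 2 + v³ - v)
n = -3046 (n = -1768 - 1278 = -3046)
(D(69, -35) + p(-18))/(n + 3767) = (-28*(-35) + (2 + (-18)³ - 1*(-18)))/(-3046 + 3767) = (980 + (2 - 5832 + 18))/721 = (980 - 5812)*(1/721) = -4832*1/721 = -4832/721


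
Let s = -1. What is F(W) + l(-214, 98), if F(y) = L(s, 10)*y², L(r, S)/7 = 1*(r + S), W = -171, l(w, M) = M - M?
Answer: 1842183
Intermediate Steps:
l(w, M) = 0
L(r, S) = 7*S + 7*r (L(r, S) = 7*(1*(r + S)) = 7*(1*(S + r)) = 7*(S + r) = 7*S + 7*r)
F(y) = 63*y² (F(y) = (7*10 + 7*(-1))*y² = (70 - 7)*y² = 63*y²)
F(W) + l(-214, 98) = 63*(-171)² + 0 = 63*29241 + 0 = 1842183 + 0 = 1842183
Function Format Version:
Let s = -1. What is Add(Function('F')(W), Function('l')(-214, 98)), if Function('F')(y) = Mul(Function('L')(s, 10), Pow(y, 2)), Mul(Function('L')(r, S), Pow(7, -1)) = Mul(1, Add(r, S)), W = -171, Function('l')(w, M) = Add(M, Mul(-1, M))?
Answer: 1842183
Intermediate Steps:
Function('l')(w, M) = 0
Function('L')(r, S) = Add(Mul(7, S), Mul(7, r)) (Function('L')(r, S) = Mul(7, Mul(1, Add(r, S))) = Mul(7, Mul(1, Add(S, r))) = Mul(7, Add(S, r)) = Add(Mul(7, S), Mul(7, r)))
Function('F')(y) = Mul(63, Pow(y, 2)) (Function('F')(y) = Mul(Add(Mul(7, 10), Mul(7, -1)), Pow(y, 2)) = Mul(Add(70, -7), Pow(y, 2)) = Mul(63, Pow(y, 2)))
Add(Function('F')(W), Function('l')(-214, 98)) = Add(Mul(63, Pow(-171, 2)), 0) = Add(Mul(63, 29241), 0) = Add(1842183, 0) = 1842183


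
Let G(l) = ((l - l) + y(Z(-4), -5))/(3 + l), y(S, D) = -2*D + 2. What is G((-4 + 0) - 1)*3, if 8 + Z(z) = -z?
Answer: -18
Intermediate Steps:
Z(z) = -8 - z
y(S, D) = 2 - 2*D
G(l) = 12/(3 + l) (G(l) = ((l - l) + (2 - 2*(-5)))/(3 + l) = (0 + (2 + 10))/(3 + l) = (0 + 12)/(3 + l) = 12/(3 + l))
G((-4 + 0) - 1)*3 = (12/(3 + ((-4 + 0) - 1)))*3 = (12/(3 + (-4 - 1)))*3 = (12/(3 - 5))*3 = (12/(-2))*3 = (12*(-½))*3 = -6*3 = -18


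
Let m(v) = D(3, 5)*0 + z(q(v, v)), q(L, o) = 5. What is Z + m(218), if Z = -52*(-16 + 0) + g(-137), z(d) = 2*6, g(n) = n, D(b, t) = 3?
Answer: 707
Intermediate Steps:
z(d) = 12
m(v) = 12 (m(v) = 3*0 + 12 = 0 + 12 = 12)
Z = 695 (Z = -52*(-16 + 0) - 137 = -52*(-16) - 137 = 832 - 137 = 695)
Z + m(218) = 695 + 12 = 707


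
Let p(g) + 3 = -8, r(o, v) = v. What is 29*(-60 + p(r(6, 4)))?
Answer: -2059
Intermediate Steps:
p(g) = -11 (p(g) = -3 - 8 = -11)
29*(-60 + p(r(6, 4))) = 29*(-60 - 11) = 29*(-71) = -2059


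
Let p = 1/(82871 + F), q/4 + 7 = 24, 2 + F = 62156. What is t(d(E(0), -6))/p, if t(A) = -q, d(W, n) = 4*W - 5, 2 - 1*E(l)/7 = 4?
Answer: -9861700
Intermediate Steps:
F = 62154 (F = -2 + 62156 = 62154)
E(l) = -14 (E(l) = 14 - 7*4 = 14 - 28 = -14)
d(W, n) = -5 + 4*W
q = 68 (q = -28 + 4*24 = -28 + 96 = 68)
t(A) = -68 (t(A) = -1*68 = -68)
p = 1/145025 (p = 1/(82871 + 62154) = 1/145025 ≈ 6.8954e-6)
t(d(E(0), -6))/p = -68/1/145025 = -68*145025 = -9861700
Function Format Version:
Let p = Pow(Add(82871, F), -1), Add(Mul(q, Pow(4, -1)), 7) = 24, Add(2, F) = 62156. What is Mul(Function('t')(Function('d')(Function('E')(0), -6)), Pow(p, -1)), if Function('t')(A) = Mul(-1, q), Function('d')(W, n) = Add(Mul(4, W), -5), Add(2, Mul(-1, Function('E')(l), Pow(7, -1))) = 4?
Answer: -9861700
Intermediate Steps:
F = 62154 (F = Add(-2, 62156) = 62154)
Function('E')(l) = -14 (Function('E')(l) = Add(14, Mul(-7, 4)) = Add(14, -28) = -14)
Function('d')(W, n) = Add(-5, Mul(4, W))
q = 68 (q = Add(-28, Mul(4, 24)) = Add(-28, 96) = 68)
Function('t')(A) = -68 (Function('t')(A) = Mul(-1, 68) = -68)
p = Rational(1, 145025) (p = Pow(Add(82871, 62154), -1) = Pow(145025, -1) = Rational(1, 145025) ≈ 6.8954e-6)
Mul(Function('t')(Function('d')(Function('E')(0), -6)), Pow(p, -1)) = Mul(-68, Pow(Rational(1, 145025), -1)) = Mul(-68, 145025) = -9861700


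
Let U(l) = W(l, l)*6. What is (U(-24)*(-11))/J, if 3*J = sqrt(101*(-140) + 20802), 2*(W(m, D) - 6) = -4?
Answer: -396*sqrt(6662)/3331 ≈ -9.7034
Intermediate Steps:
W(m, D) = 4 (W(m, D) = 6 + (1/2)*(-4) = 6 - 2 = 4)
J = sqrt(6662)/3 (J = sqrt(101*(-140) + 20802)/3 = sqrt(-14140 + 20802)/3 = sqrt(6662)/3 ≈ 27.207)
U(l) = 24 (U(l) = 4*6 = 24)
(U(-24)*(-11))/J = (24*(-11))/((sqrt(6662)/3)) = -396*sqrt(6662)/3331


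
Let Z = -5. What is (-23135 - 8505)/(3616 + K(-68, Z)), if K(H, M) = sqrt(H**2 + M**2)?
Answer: -114410240/13070807 + 31640*sqrt(4649)/13070807 ≈ -8.5881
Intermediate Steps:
(-23135 - 8505)/(3616 + K(-68, Z)) = (-23135 - 8505)/(3616 + sqrt((-68)**2 + (-5)**2)) = -31640/(3616 + sqrt(4624 + 25)) = -31640/(3616 + sqrt(4649))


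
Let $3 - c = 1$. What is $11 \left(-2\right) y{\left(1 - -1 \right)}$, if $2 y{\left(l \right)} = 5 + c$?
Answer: $-77$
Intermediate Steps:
$c = 2$ ($c = 3 - 1 = 2$)
$y{\left(l \right)} = \frac{7}{2}$ ($y{\left(l \right)} = \frac{5 + 2}{2} = \frac{1}{2} \cdot 7 = \frac{7}{2}$)
$11 \left(-2\right) y{\left(1 - -1 \right)} = 11 \left(-2\right) \frac{7}{2} = \left(-22\right) \frac{7}{2} = -77$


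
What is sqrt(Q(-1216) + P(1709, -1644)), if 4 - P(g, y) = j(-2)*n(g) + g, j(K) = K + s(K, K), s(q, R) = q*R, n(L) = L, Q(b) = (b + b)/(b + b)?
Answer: I*sqrt(5122) ≈ 71.568*I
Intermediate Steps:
Q(b) = 1 (Q(b) = (2*b)/((2*b)) = (2*b)*(1/(2*b)) = 1)
s(q, R) = R*q
j(K) = K + K**2 (j(K) = K + K*K = K + K**2)
P(g, y) = 4 - 3*g (P(g, y) = 4 - ((-2*(1 - 2))*g + g) = 4 - ((-2*(-1))*g + g) = 4 - (2*g + g) = 4 - 3*g)
sqrt(Q(-1216) + P(1709, -1644)) = sqrt(1 + (4 - 3*1709)) = sqrt(1 + (4 - 5127)) = sqrt(1 - 5123) = sqrt(-5122) = I*sqrt(5122)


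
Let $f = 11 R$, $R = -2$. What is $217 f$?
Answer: $-4774$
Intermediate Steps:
$f = -22$ ($f = 11 \left(-2\right) = -22$)
$217 f = 217 \left(-22\right) = -4774$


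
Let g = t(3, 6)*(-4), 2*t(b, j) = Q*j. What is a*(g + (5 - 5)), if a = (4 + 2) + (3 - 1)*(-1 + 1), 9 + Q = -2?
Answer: 792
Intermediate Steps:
Q = -11 (Q = -9 - 2 = -11)
t(b, j) = -11*j/2 (t(b, j) = (-11*j)/2 = -11*j/2)
g = 132 (g = -11/2*6*(-4) = -33*(-4) = 132)
a = 6 (a = 6 + 2*0 = 6 + 0 = 6)
a*(g + (5 - 5)) = 6*(132 + (5 - 5)) = 6*(132 + 0) = 6*132 = 792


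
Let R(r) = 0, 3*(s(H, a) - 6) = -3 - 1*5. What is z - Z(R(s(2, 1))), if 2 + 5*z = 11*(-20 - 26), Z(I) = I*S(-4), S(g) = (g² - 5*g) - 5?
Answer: -508/5 ≈ -101.60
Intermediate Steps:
S(g) = -5 + g² - 5*g
s(H, a) = 10/3 (s(H, a) = 6 + (-3 - 1*5)/3 = 6 + (-3 - 5)/3 = 6 + (⅓)*(-8) = 6 - 8/3 = 10/3)
Z(I) = 31*I (Z(I) = I*(-5 + (-4)² - 5*(-4)) = I*(-5 + 16 + 20) = I*31 = 31*I)
z = -508/5 (z = -⅖ + (11*(-20 - 26))/5 = -⅖ + (11*(-46))/5 = -⅖ + (⅕)*(-506) = -⅖ - 506/5 = -508/5 ≈ -101.60)
z - Z(R(s(2, 1))) = -508/5 - 31*0 = -508/5 - 1*0 = -508/5 + 0 = -508/5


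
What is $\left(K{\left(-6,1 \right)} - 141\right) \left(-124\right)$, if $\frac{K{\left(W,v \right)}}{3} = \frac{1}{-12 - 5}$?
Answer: $\frac{297600}{17} \approx 17506.0$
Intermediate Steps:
$K{\left(W,v \right)} = - \frac{3}{17}$ ($K{\left(W,v \right)} = \frac{3}{-12 - 5} = \frac{3}{-17} = 3 \left(- \frac{1}{17}\right) = - \frac{3}{17}$)
$\left(K{\left(-6,1 \right)} - 141\right) \left(-124\right) = \left(- \frac{3}{17} - 141\right) \left(-124\right) = \left(- \frac{2400}{17}\right) \left(-124\right) = \frac{297600}{17}$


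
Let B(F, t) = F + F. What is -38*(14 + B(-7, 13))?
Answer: 0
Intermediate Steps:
B(F, t) = 2*F
-38*(14 + B(-7, 13)) = -38*(14 + 2*(-7)) = -38*(14 - 14) = -38*0 = 0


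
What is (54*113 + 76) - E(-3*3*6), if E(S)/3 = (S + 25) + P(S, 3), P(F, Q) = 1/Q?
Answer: 6264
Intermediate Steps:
E(S) = 76 + 3*S (E(S) = 3*((S + 25) + 1/3) = 3*((25 + S) + ⅓) = 3*(76/3 + S) = 76 + 3*S)
(54*113 + 76) - E(-3*3*6) = (54*113 + 76) - (76 + 3*(-3*3*6)) = (6102 + 76) - (76 + 3*(-9*6)) = 6178 - (76 + 3*(-54)) = 6178 - (76 - 162) = 6178 - 1*(-86) = 6178 + 86 = 6264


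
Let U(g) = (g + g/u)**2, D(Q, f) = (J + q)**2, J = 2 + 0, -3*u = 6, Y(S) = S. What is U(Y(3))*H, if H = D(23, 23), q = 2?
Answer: 36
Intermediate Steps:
u = -2 (u = -1/3*6 = -2)
J = 2
D(Q, f) = 16 (D(Q, f) = (2 + 2)**2 = 4**2 = 16)
U(g) = g**2/4 (U(g) = (g + g/(-2))**2 = (g + g*(-1/2))**2 = (g - g/2)**2 = (g/2)**2 = g**2/4)
H = 16
U(Y(3))*H = ((1/4)*3**2)*16 = ((1/4)*9)*16 = (9/4)*16 = 36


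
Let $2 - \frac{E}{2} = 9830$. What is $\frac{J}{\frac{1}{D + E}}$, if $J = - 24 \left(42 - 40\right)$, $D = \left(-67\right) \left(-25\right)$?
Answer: $863088$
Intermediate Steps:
$D = 1675$
$J = -48$ ($J = \left(-24\right) 2 = -48$)
$E = -19656$ ($E = 4 - 19660 = -19656$)
$\frac{J}{\frac{1}{D + E}} = - \frac{48}{\frac{1}{1675 - 19656}} = - \frac{48}{\frac{1}{-17981}} = - \frac{48}{- \frac{1}{17981}} = \left(-48\right) \left(-17981\right) = 863088$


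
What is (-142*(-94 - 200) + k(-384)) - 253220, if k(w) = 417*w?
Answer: -371600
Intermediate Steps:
(-142*(-94 - 200) + k(-384)) - 253220 = (-142*(-94 - 200) + 417*(-384)) - 253220 = (-142*(-294) - 160128) - 253220 = (41748 - 160128) - 253220 = -118380 - 253220 = -371600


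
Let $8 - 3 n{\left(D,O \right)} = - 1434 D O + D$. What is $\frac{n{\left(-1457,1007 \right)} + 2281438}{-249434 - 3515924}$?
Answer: $\frac{2097117587}{11296074} \approx 185.65$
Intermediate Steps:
$n{\left(D,O \right)} = \frac{8}{3} - \frac{D}{3} + 478 D O$ ($n{\left(D,O \right)} = \frac{8}{3} - \frac{- 1434 D O + D}{3} = \frac{8}{3} - \frac{D - 1434 D O}{3} = \frac{8}{3} + \left(- \frac{D}{3} + 478 D O\right) = \frac{8}{3} - \frac{D}{3} + 478 D O$)
$\frac{n{\left(-1457,1007 \right)} + 2281438}{-249434 - 3515924} = \frac{\left(\frac{8}{3} - - \frac{1457}{3} + 478 \left(-1457\right) 1007\right) + 2281438}{-249434 - 3515924} = \frac{\left(\frac{8}{3} + \frac{1457}{3} - 701321122\right) + 2281438}{-3765358} = \left(- \frac{2103961901}{3} + 2281438\right) \left(- \frac{1}{3765358}\right) = \left(- \frac{2097117587}{3}\right) \left(- \frac{1}{3765358}\right) = \frac{2097117587}{11296074}$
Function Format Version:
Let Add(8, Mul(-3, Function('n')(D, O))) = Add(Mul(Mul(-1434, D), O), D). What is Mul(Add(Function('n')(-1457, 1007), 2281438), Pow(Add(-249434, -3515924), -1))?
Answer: Rational(2097117587, 11296074) ≈ 185.65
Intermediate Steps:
Function('n')(D, O) = Add(Rational(8, 3), Mul(Rational(-1, 3), D), Mul(478, D, O)) (Function('n')(D, O) = Add(Rational(8, 3), Mul(Rational(-1, 3), Add(Mul(Mul(-1434, D), O), D))) = Add(Rational(8, 3), Mul(Rational(-1, 3), Add(Mul(-1434, D, O), D))) = Add(Rational(8, 3), Mul(Rational(-1, 3), Add(D, Mul(-1434, D, O)))) = Add(Rational(8, 3), Add(Mul(Rational(-1, 3), D), Mul(478, D, O))) = Add(Rational(8, 3), Mul(Rational(-1, 3), D), Mul(478, D, O)))
Mul(Add(Function('n')(-1457, 1007), 2281438), Pow(Add(-249434, -3515924), -1)) = Mul(Add(Add(Rational(8, 3), Mul(Rational(-1, 3), -1457), Mul(478, -1457, 1007)), 2281438), Pow(Add(-249434, -3515924), -1)) = Mul(Add(Add(Rational(8, 3), Rational(1457, 3), -701321122), 2281438), Pow(-3765358, -1)) = Mul(Add(Rational(-2103961901, 3), 2281438), Rational(-1, 3765358)) = Mul(Rational(-2097117587, 3), Rational(-1, 3765358)) = Rational(2097117587, 11296074)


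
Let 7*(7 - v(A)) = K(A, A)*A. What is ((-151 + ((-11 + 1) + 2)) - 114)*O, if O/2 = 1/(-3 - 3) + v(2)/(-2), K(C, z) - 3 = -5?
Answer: 2158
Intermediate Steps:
K(C, z) = -2 (K(C, z) = 3 - 5 = -2)
v(A) = 7 + 2*A/7 (v(A) = 7 - (-2)*A/7 = 7 + 2*A/7)
O = -166/21 (O = 2*(1/(-3 - 3) + (7 + (2/7)*2)/(-2)) = 2*(1/(-6) + (7 + 4/7)*(-½)) = 2*(1*(-⅙) + (53/7)*(-½)) = 2*(-⅙ - 53/14) = 2*(-83/21) = -166/21 ≈ -7.9048)
((-151 + ((-11 + 1) + 2)) - 114)*O = ((-151 + ((-11 + 1) + 2)) - 114)*(-166/21) = ((-151 + (-10 + 2)) - 114)*(-166/21) = ((-151 - 8) - 114)*(-166/21) = (-159 - 114)*(-166/21) = -273*(-166/21) = 2158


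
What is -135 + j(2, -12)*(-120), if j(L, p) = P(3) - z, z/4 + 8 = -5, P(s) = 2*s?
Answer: -7095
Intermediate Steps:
z = -52 (z = -32 + 4*(-5) = -32 - 20 = -52)
j(L, p) = 58 (j(L, p) = 2*3 - 1*(-52) = 6 + 52 = 58)
-135 + j(2, -12)*(-120) = -135 + 58*(-120) = -135 - 6960 = -7095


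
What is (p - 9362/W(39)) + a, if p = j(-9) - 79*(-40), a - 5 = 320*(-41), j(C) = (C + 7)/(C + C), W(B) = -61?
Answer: -5380976/549 ≈ -9801.4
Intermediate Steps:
j(C) = (7 + C)/(2*C) (j(C) = (7 + C)/((2*C)) = (7 + C)*(1/(2*C)) = (7 + C)/(2*C))
a = -13115 (a = 5 + 320*(-41) = 5 - 13120 = -13115)
p = 28441/9 (p = (½)*(7 - 9)/(-9) - 79*(-40) = (½)*(-⅑)*(-2) + 3160 = ⅑ + 3160 = 28441/9 ≈ 3160.1)
(p - 9362/W(39)) + a = (28441/9 - 9362/(-61)) - 13115 = (28441/9 - 9362*(-1/61)) - 13115 = (28441/9 + 9362/61) - 13115 = 1819159/549 - 13115 = -5380976/549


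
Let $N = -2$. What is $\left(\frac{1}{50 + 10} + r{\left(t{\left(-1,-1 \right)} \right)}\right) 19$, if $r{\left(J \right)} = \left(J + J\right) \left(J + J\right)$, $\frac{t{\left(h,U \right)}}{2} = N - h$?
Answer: $\frac{18259}{60} \approx 304.32$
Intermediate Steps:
$t{\left(h,U \right)} = -4 - 2 h$ ($t{\left(h,U \right)} = 2 \left(-2 - h\right) = -4 - 2 h$)
$r{\left(J \right)} = 4 J^{2}$ ($r{\left(J \right)} = 2 J 2 J = 4 J^{2}$)
$\left(\frac{1}{50 + 10} + r{\left(t{\left(-1,-1 \right)} \right)}\right) 19 = \left(\frac{1}{50 + 10} + 4 \left(-4 - -2\right)^{2}\right) 19 = \left(\frac{1}{60} + 4 \left(-4 + 2\right)^{2}\right) 19 = \left(\frac{1}{60} + 4 \left(-2\right)^{2}\right) 19 = \left(\frac{1}{60} + 4 \cdot 4\right) 19 = \left(\frac{1}{60} + 16\right) 19 = \frac{961}{60} \cdot 19 = \frac{18259}{60}$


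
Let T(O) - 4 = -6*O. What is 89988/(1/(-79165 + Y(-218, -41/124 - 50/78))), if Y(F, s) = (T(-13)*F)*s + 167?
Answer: -2234964494996/403 ≈ -5.5458e+9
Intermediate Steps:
T(O) = 4 - 6*O
Y(F, s) = 167 + 82*F*s (Y(F, s) = ((4 - 6*(-13))*F)*s + 167 = ((4 + 78)*F)*s + 167 = (82*F)*s + 167 = 82*F*s + 167 = 167 + 82*F*s)
89988/(1/(-79165 + Y(-218, -41/124 - 50/78))) = 89988/(1/(-79165 + (167 + 82*(-218)*(-41/124 - 50/78)))) = 89988/(1/(-79165 + (167 + 82*(-218)*(-41*1/124 - 50*1/78)))) = 89988/(1/(-79165 + (167 + 82*(-218)*(-41/124 - 25/39)))) = 89988/(1/(-79165 + (167 + 82*(-218)*(-4699/4836)))) = 89988/(1/(-79165 + (167 + 20999831/1209))) = 89988/(1/(-79165 + 21201734/1209)) = 89988/(1/(-74508751/1209)) = 89988/(-1209/74508751) = 89988*(-74508751/1209) = -2234964494996/403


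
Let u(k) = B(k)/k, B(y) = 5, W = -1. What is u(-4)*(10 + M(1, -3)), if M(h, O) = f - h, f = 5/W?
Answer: -5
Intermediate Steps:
f = -5 (f = 5/(-1) = 5*(-1) = -5)
M(h, O) = -5 - h
u(k) = 5/k
u(-4)*(10 + M(1, -3)) = (5/(-4))*(10 + (-5 - 1*1)) = (5*(-¼))*(10 + (-5 - 1)) = -5*(10 - 6)/4 = -5/4*4 = -5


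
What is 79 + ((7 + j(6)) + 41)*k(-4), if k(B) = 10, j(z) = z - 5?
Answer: 569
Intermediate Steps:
j(z) = -5 + z
79 + ((7 + j(6)) + 41)*k(-4) = 79 + ((7 + (-5 + 6)) + 41)*10 = 79 + ((7 + 1) + 41)*10 = 79 + (8 + 41)*10 = 79 + 49*10 = 79 + 490 = 569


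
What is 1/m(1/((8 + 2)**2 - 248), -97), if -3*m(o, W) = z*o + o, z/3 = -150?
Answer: -444/449 ≈ -0.98886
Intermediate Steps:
z = -450 (z = 3*(-150) = -450)
m(o, W) = 449*o/3 (m(o, W) = -(-450*o + o)/3 = -(-449)*o/3 = 449*o/3)
1/m(1/((8 + 2)**2 - 248), -97) = 1/(449/(3*((8 + 2)**2 - 248))) = 1/(449/(3*(10**2 - 248))) = 1/(449/(3*(100 - 248))) = 1/((449/3)/(-148)) = 1/((449/3)*(-1/148)) = 1/(-449/444) = -444/449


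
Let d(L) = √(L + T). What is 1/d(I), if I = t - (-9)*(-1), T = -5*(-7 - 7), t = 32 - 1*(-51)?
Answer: 1/12 ≈ 0.083333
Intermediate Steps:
t = 83 (t = 32 + 51 = 83)
T = 70 (T = -5*(-14) = 70)
I = 74 (I = 83 - (-9)*(-1) = 83 - 1*9 = 83 - 9 = 74)
d(L) = √(70 + L) (d(L) = √(L + 70) = √(70 + L))
1/d(I) = 1/(√(70 + 74)) = 1/(√144) = 1/12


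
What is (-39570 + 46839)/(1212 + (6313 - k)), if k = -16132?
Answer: 7269/23657 ≈ 0.30727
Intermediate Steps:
(-39570 + 46839)/(1212 + (6313 - k)) = (-39570 + 46839)/(1212 + (6313 - 1*(-16132))) = 7269/(1212 + (6313 + 16132)) = 7269/(1212 + 22445) = 7269/23657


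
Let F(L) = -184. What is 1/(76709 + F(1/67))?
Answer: 1/76525 ≈ 1.3068e-5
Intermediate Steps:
1/(76709 + F(1/67)) = 1/(76709 - 184) = 1/76525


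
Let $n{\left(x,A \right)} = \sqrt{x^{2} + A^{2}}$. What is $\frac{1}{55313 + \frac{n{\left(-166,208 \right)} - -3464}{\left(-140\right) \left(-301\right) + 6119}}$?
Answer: $\frac{128820332052529}{7125448273462097141} - \frac{96518 \sqrt{17705}}{7125448273462097141} \approx 1.8079 \cdot 10^{-5}$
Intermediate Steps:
$n{\left(x,A \right)} = \sqrt{A^{2} + x^{2}}$
$\frac{1}{55313 + \frac{n{\left(-166,208 \right)} - -3464}{\left(-140\right) \left(-301\right) + 6119}} = \frac{1}{55313 + \frac{\sqrt{208^{2} + \left(-166\right)^{2}} - -3464}{\left(-140\right) \left(-301\right) + 6119}} = \frac{1}{55313 + \frac{\sqrt{43264 + 27556} + 3464}{42140 + 6119}} = \frac{1}{55313 + \frac{\sqrt{70820} + 3464}{48259}} = \frac{1}{55313 + \left(2 \sqrt{17705} + 3464\right) \frac{1}{48259}} = \frac{1}{55313 + \left(3464 + 2 \sqrt{17705}\right) \frac{1}{48259}} = \frac{1}{55313 + \left(\frac{3464}{48259} + \frac{2 \sqrt{17705}}{48259}\right)} = \frac{1}{\frac{2669353531}{48259} + \frac{2 \sqrt{17705}}{48259}}$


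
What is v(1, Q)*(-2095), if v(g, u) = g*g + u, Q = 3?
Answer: -8380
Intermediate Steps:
v(g, u) = u + g² (v(g, u) = g² + u = u + g²)
v(1, Q)*(-2095) = (3 + 1²)*(-2095) = (3 + 1)*(-2095) = 4*(-2095) = -8380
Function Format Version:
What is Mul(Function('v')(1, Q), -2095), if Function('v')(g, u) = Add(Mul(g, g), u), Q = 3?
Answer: -8380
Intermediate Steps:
Function('v')(g, u) = Add(u, Pow(g, 2)) (Function('v')(g, u) = Add(Pow(g, 2), u) = Add(u, Pow(g, 2)))
Mul(Function('v')(1, Q), -2095) = Mul(Add(3, Pow(1, 2)), -2095) = Mul(Add(3, 1), -2095) = Mul(4, -2095) = -8380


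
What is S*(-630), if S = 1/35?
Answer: -18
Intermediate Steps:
S = 1/35 ≈ 0.028571
S*(-630) = (1/35)*(-630) = -18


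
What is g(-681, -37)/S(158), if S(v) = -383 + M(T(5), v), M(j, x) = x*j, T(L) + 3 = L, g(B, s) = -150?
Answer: 150/67 ≈ 2.2388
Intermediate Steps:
T(L) = -3 + L
M(j, x) = j*x
S(v) = -383 + 2*v (S(v) = -383 + (-3 + 5)*v = -383 + 2*v)
g(-681, -37)/S(158) = -150/(-383 + 2*158) = -150/(-383 + 316) = -150/(-67) = -150*(-1/67) = 150/67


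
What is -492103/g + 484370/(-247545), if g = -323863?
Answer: -7010376835/16034133267 ≈ -0.43722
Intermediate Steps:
-492103/g + 484370/(-247545) = -492103/(-323863) + 484370/(-247545) = -492103*(-1/323863) + 484370*(-1/247545) = 492103/323863 - 96874/49509 = -7010376835/16034133267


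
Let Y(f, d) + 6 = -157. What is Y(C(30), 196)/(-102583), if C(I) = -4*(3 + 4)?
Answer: 163/102583 ≈ 0.0015890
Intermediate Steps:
C(I) = -28 (C(I) = -4*7 = -28)
Y(f, d) = -163 (Y(f, d) = -6 - 157 = -163)
Y(C(30), 196)/(-102583) = -163/(-102583) = -163*(-1/102583) = 163/102583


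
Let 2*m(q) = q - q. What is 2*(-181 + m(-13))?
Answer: -362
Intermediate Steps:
m(q) = 0 (m(q) = (q - q)/2 = (½)*0 = 0)
2*(-181 + m(-13)) = 2*(-181 + 0) = 2*(-181) = -362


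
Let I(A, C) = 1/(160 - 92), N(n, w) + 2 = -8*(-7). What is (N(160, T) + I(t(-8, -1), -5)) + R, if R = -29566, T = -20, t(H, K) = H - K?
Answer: -2006815/68 ≈ -29512.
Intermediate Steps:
N(n, w) = 54 (N(n, w) = -2 - 8*(-7) = -2 + 56 = 54)
I(A, C) = 1/68
(N(160, T) + I(t(-8, -1), -5)) + R = (54 + 1/68) - 29566 = 3673/68 - 29566 = -2006815/68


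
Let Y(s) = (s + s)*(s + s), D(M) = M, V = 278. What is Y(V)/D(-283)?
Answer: -309136/283 ≈ -1092.4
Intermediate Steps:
Y(s) = 4*s² (Y(s) = (2*s)*(2*s) = 4*s²)
Y(V)/D(-283) = (4*278²)/(-283) = (4*77284)*(-1/283) = 309136*(-1/283) = -309136/283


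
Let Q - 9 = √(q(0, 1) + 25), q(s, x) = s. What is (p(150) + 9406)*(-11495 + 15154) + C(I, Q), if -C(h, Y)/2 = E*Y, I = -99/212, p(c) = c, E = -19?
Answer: 34965936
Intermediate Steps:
Q = 14 (Q = 9 + √(0 + 25) = 9 + √25 = 9 + 5 = 14)
I = -99/212 (I = -99*1/212 = -99/212 ≈ -0.46698)
C(h, Y) = 38*Y (C(h, Y) = -(-38)*Y = 38*Y)
(p(150) + 9406)*(-11495 + 15154) + C(I, Q) = (150 + 9406)*(-11495 + 15154) + 38*14 = 9556*3659 + 532 = 34965404 + 532 = 34965936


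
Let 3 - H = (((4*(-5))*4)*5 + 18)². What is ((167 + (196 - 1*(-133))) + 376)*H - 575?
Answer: -127243687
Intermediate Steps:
H = -145921 (H = 3 - (((4*(-5))*4)*5 + 18)² = 3 - (-20*4*5 + 18)² = 3 - (-80*5 + 18)² = 3 - (-400 + 18)² = 3 - 1*(-382)² = 3 - 1*145924 = 3 - 145924 = -145921)
((167 + (196 - 1*(-133))) + 376)*H - 575 = ((167 + (196 - 1*(-133))) + 376)*(-145921) - 575 = ((167 + (196 + 133)) + 376)*(-145921) - 575 = ((167 + 329) + 376)*(-145921) - 575 = (496 + 376)*(-145921) - 575 = 872*(-145921) - 575 = -127243112 - 575 = -127243687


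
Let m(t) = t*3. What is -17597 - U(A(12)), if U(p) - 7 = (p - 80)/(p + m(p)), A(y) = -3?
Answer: -211331/12 ≈ -17611.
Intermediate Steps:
m(t) = 3*t
U(p) = 7 + (-80 + p)/(4*p) (U(p) = 7 + (p - 80)/(p + 3*p) = 7 + (-80 + p)/((4*p)) = 7 + (-80 + p)*(1/(4*p)) = 7 + (-80 + p)/(4*p))
-17597 - U(A(12)) = -17597 - (29/4 - 20/(-3)) = -17597 - (29/4 - 20*(-⅓)) = -17597 - (29/4 + 20/3) = -17597 - 1*167/12 = -17597 - 167/12 = -211331/12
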